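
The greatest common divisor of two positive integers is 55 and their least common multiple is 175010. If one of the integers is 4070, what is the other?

2365

For two integers, gcd × lcm = product, so the other is (55 × 175010) / 4070 = 9625550 / 4070 = 2365.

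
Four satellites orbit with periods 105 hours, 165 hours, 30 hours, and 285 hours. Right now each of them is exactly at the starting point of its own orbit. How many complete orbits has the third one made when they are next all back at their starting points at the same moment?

1463 orbits

The first common completion time is the LCM of the periods.
105 = 3 × 5 × 7
165 = 3 × 5 × 11
30 = 2 × 3 × 5
285 = 3 × 5 × 19
LCM(105, 165, 30, 285) = 2 × 3 × 5 × 7 × 11 × 19 = 43890.
Orbits for period 30: 43890 / 30 = 1463.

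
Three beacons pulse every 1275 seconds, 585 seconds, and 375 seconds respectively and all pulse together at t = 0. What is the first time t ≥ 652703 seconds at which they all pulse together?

745875 seconds

Joint pulses occur at multiples of LCM(1275, 585, 375).
1275 = 3 × 5^2 × 17
585 = 3^2 × 5 × 13
375 = 3 × 5^3
LCM(1275, 585, 375) = 3^2 × 5^3 × 13 × 17 = 248625.
Smallest multiple of 248625 that is ≥ 652703: ⌈652703/248625⌉ × 248625 = 3 × 248625 = 745875.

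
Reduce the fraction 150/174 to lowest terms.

150 = 2 × 3 × 5^2
174 = 2 × 3 × 29
gcd(150, 174) = 2 × 3 = 6.
Divide numerator and denominator by 6: 150/174 = 25/29.

25/29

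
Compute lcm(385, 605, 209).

385 = 5 × 7 × 11
605 = 5 × 11^2
209 = 11 × 19
LCM(385, 605, 209) = 5 × 7 × 11^2 × 19 = 80465.

80465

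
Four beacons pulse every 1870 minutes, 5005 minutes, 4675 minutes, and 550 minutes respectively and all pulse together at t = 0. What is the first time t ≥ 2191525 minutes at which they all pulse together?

2552550 minutes

Joint pulses occur at multiples of LCM(1870, 5005, 4675, 550).
1870 = 2 × 5 × 11 × 17
5005 = 5 × 7 × 11 × 13
4675 = 5^2 × 11 × 17
550 = 2 × 5^2 × 11
LCM(1870, 5005, 4675, 550) = 2 × 5^2 × 7 × 11 × 13 × 17 = 850850.
Smallest multiple of 850850 that is ≥ 2191525: ⌈2191525/850850⌉ × 850850 = 3 × 850850 = 2552550.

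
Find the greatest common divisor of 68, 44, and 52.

4

68 = 2^2 × 17
44 = 2^2 × 11
52 = 2^2 × 13
gcd(68, 44, 52) = 2^2 = 4.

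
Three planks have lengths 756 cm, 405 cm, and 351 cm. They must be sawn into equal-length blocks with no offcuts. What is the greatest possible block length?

27 cm

This is the greatest common divisor of 756, 405, and 351.
756 = 2^2 × 3^3 × 7
405 = 3^4 × 5
351 = 3^3 × 13
gcd(756, 405, 351) = 3^3 = 27.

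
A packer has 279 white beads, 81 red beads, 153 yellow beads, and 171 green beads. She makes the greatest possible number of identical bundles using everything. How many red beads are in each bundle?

Number of bundles = gcd(279, 81, 153, 171).
279 = 3^2 × 31
81 = 3^4
153 = 3^2 × 17
171 = 3^2 × 19
gcd(279, 81, 153, 171) = 3^2 = 9.
red beads per bundle = 81 / 9 = 9.

9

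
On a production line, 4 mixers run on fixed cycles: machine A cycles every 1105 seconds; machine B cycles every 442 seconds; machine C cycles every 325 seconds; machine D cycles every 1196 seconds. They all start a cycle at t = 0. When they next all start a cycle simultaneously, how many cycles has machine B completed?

1150 cycles

The first common completion time is the LCM of the periods.
1105 = 5 × 13 × 17
442 = 2 × 13 × 17
325 = 5^2 × 13
1196 = 2^2 × 13 × 23
LCM(1105, 442, 325, 1196) = 2^2 × 5^2 × 13 × 17 × 23 = 508300.
Cycles for period 442: 508300 / 442 = 1150.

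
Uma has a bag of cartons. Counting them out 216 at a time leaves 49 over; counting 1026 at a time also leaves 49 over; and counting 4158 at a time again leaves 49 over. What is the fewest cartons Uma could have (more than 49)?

N − 49 must be a common multiple of 216, 1026, and 4158.
216 = 2^3 × 3^3
1026 = 2 × 3^3 × 19
4158 = 2 × 3^3 × 7 × 11
LCM(216, 1026, 4158) = 2^3 × 3^3 × 7 × 11 × 19 = 316008.
Smallest N > 49 is LCM + 49 = 316008 + 49 = 316057.

316057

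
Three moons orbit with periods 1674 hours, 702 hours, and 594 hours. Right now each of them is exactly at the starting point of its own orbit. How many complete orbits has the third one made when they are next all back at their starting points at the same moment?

403 orbits

All finish a whole number of cycles simultaneously at t = LCM of the periods.
1674 = 2 × 3^3 × 31
702 = 2 × 3^3 × 13
594 = 2 × 3^3 × 11
LCM(1674, 702, 594) = 2 × 3^3 × 11 × 13 × 31 = 239382.
Orbits for period 594: 239382 / 594 = 403.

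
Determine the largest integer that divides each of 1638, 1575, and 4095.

63

1638 = 2 × 3^2 × 7 × 13
1575 = 3^2 × 5^2 × 7
4095 = 3^2 × 5 × 7 × 13
gcd(1638, 1575, 4095) = 3^2 × 7 = 63.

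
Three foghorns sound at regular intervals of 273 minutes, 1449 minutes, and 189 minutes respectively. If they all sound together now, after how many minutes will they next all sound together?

56511 minutes

The first simultaneous occurrence is after LCM of the individual periods.
273 = 3 × 7 × 13
1449 = 3^2 × 7 × 23
189 = 3^3 × 7
LCM(273, 1449, 189) = 3^3 × 7 × 13 × 23 = 56511.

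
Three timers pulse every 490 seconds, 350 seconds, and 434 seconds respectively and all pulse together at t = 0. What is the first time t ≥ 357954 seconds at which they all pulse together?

379750 seconds

Joint pulses occur at multiples of LCM(490, 350, 434).
490 = 2 × 5 × 7^2
350 = 2 × 5^2 × 7
434 = 2 × 7 × 31
LCM(490, 350, 434) = 2 × 5^2 × 7^2 × 31 = 75950.
Smallest multiple of 75950 that is ≥ 357954: ⌈357954/75950⌉ × 75950 = 5 × 75950 = 379750.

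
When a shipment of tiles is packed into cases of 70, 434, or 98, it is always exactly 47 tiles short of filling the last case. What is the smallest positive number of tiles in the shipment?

Being 47 short of a full case of size k means N ≡ −47 (mod k), i.e. N + 47 is a multiple of each size.
70 = 2 × 5 × 7
434 = 2 × 7 × 31
98 = 2 × 7^2
LCM(70, 434, 98) = 2 × 5 × 7^2 × 31 = 15190.
Smallest positive N is 15190 − 47 = 15143.

15143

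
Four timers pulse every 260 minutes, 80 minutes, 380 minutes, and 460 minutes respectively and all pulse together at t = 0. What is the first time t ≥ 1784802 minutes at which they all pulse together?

Joint pulses occur at multiples of LCM(260, 80, 380, 460).
260 = 2^2 × 5 × 13
80 = 2^4 × 5
380 = 2^2 × 5 × 19
460 = 2^2 × 5 × 23
LCM(260, 80, 380, 460) = 2^4 × 5 × 13 × 19 × 23 = 454480.
Smallest multiple of 454480 that is ≥ 1784802: ⌈1784802/454480⌉ × 454480 = 4 × 454480 = 1817920.

1817920 minutes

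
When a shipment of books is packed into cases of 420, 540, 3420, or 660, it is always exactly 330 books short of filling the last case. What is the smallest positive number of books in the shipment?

Being 330 short of a full case of size k means N ≡ −330 (mod k), i.e. N + 330 is a multiple of each size.
420 = 2^2 × 3 × 5 × 7
540 = 2^2 × 3^3 × 5
3420 = 2^2 × 3^2 × 5 × 19
660 = 2^2 × 3 × 5 × 11
LCM(420, 540, 3420, 660) = 2^2 × 3^3 × 5 × 7 × 11 × 19 = 790020.
Smallest positive N is 790020 − 330 = 789690.

789690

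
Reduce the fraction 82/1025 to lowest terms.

2/25

82 = 2 × 41
1025 = 5^2 × 41
gcd(82, 1025) = 41.
Divide numerator and denominator by 41: 82/1025 = 2/25.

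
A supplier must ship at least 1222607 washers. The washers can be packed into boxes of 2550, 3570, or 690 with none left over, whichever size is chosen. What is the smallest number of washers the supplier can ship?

The number of washers must be a common multiple of 2550, 3570, and 690, so a multiple of their LCM.
2550 = 2 × 3 × 5^2 × 17
3570 = 2 × 3 × 5 × 7 × 17
690 = 2 × 3 × 5 × 23
LCM(2550, 3570, 690) = 2 × 3 × 5^2 × 7 × 17 × 23 = 410550.
Smallest multiple of 410550 that is ≥ 1222607: ⌈1222607/410550⌉ × 410550 = 3 × 410550 = 1231650.

1231650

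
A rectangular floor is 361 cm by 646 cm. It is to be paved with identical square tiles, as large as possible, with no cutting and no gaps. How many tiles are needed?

Tile side = gcd(361, 646).
361 = 19^2
646 = 2 × 17 × 19
gcd(361, 646) = 19.
Tiles: (361/19) × (646/19) = 19 × 34 = 646.

646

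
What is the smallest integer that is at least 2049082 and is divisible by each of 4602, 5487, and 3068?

The integer must be a common multiple of 4602, 5487, and 3068, so a multiple of their LCM.
4602 = 2 × 3 × 13 × 59
5487 = 3 × 31 × 59
3068 = 2^2 × 13 × 59
LCM(4602, 5487, 3068) = 2^2 × 3 × 13 × 31 × 59 = 285324.
Smallest multiple of 285324 that is ≥ 2049082: ⌈2049082/285324⌉ × 285324 = 8 × 285324 = 2282592.

2282592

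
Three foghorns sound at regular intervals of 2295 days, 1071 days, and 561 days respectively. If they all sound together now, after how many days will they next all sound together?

176715 days

The first simultaneous occurrence is after LCM of the individual periods.
2295 = 3^3 × 5 × 17
1071 = 3^2 × 7 × 17
561 = 3 × 11 × 17
LCM(2295, 1071, 561) = 3^3 × 5 × 7 × 11 × 17 = 176715.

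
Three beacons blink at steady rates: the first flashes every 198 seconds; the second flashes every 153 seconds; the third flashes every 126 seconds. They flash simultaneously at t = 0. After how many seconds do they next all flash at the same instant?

23562 seconds

They coincide at every common multiple of the periods; the first is the LCM.
198 = 2 × 3^2 × 11
153 = 3^2 × 17
126 = 2 × 3^2 × 7
LCM(198, 153, 126) = 2 × 3^2 × 7 × 11 × 17 = 23562.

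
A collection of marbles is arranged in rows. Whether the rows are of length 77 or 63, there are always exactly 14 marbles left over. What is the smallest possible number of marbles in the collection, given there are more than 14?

N − 14 must be a common multiple of 77 and 63.
77 = 7 × 11
63 = 3^2 × 7
LCM(77, 63) = 3^2 × 7 × 11 = 693.
Smallest N > 14 is LCM + 14 = 693 + 14 = 707.

707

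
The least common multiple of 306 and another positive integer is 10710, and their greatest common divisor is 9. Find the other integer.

315

gcd × lcm = product of the two integers, so the other integer is (9 × 10710) / 306 = 315.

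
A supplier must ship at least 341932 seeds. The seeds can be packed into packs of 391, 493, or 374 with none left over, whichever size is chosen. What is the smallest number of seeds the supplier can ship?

The number of seeds must be a common multiple of 391, 493, and 374, so a multiple of their LCM.
391 = 17 × 23
493 = 17 × 29
374 = 2 × 11 × 17
LCM(391, 493, 374) = 2 × 11 × 17 × 23 × 29 = 249458.
Smallest multiple of 249458 that is ≥ 341932: ⌈341932/249458⌉ × 249458 = 2 × 249458 = 498916.

498916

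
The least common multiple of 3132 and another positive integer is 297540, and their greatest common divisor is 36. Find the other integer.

gcd × lcm = product of the two integers, so the other integer is (36 × 297540) / 3132 = 3420.

3420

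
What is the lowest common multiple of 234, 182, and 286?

234 = 2 × 3^2 × 13
182 = 2 × 7 × 13
286 = 2 × 11 × 13
LCM(234, 182, 286) = 2 × 3^2 × 7 × 11 × 13 = 18018.

18018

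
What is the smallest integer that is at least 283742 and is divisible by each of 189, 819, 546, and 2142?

334152

The integer must be a common multiple of 189, 819, 546, and 2142, so a multiple of their LCM.
189 = 3^3 × 7
819 = 3^2 × 7 × 13
546 = 2 × 3 × 7 × 13
2142 = 2 × 3^2 × 7 × 17
LCM(189, 819, 546, 2142) = 2 × 3^3 × 7 × 13 × 17 = 83538.
Smallest multiple of 83538 that is ≥ 283742: ⌈283742/83538⌉ × 83538 = 4 × 83538 = 334152.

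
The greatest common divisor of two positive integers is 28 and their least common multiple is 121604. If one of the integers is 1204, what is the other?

For two integers, gcd × lcm = product, so the other is (28 × 121604) / 1204 = 3404912 / 1204 = 2828.

2828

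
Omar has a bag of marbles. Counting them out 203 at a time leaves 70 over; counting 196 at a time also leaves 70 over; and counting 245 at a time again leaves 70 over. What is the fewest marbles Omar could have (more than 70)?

28490

N − 70 must be a common multiple of 203, 196, and 245.
203 = 7 × 29
196 = 2^2 × 7^2
245 = 5 × 7^2
LCM(203, 196, 245) = 2^2 × 5 × 7^2 × 29 = 28420.
Smallest N > 70 is LCM + 70 = 28420 + 70 = 28490.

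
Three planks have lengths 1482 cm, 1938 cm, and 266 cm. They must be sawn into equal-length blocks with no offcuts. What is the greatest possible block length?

38 cm

This is the greatest common divisor of 1482, 1938, and 266.
1482 = 2 × 3 × 13 × 19
1938 = 2 × 3 × 17 × 19
266 = 2 × 7 × 19
gcd(1482, 1938, 266) = 2 × 19 = 38.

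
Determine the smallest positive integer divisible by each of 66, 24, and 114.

66 = 2 × 3 × 11
24 = 2^3 × 3
114 = 2 × 3 × 19
LCM(66, 24, 114) = 2^3 × 3 × 11 × 19 = 5016.

5016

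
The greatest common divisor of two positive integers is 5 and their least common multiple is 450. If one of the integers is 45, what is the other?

50

For two integers, gcd × lcm = product, so the other is (5 × 450) / 45 = 2250 / 45 = 50.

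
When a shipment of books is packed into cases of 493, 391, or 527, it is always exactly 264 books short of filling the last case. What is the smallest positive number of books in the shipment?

351245

Being 264 short of a full case of size k means N ≡ −264 (mod k), i.e. N + 264 is a multiple of each size.
493 = 17 × 29
391 = 17 × 23
527 = 17 × 31
LCM(493, 391, 527) = 17 × 23 × 29 × 31 = 351509.
Smallest positive N is 351509 − 264 = 351245.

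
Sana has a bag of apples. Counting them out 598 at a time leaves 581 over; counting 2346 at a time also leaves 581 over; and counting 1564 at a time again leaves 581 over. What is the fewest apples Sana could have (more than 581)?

61577

N − 581 must be a common multiple of 598, 2346, and 1564.
598 = 2 × 13 × 23
2346 = 2 × 3 × 17 × 23
1564 = 2^2 × 17 × 23
LCM(598, 2346, 1564) = 2^2 × 3 × 13 × 17 × 23 = 60996.
Smallest N > 581 is LCM + 581 = 60996 + 581 = 61577.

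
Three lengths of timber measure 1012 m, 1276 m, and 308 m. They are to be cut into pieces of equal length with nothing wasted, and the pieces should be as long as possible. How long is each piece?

Each piece length must divide every original length, so the longest possible is gcd(1012, 1276, 308).
1012 = 2^2 × 11 × 23
1276 = 2^2 × 11 × 29
308 = 2^2 × 7 × 11
gcd(1012, 1276, 308) = 2^2 × 11 = 44.

44 m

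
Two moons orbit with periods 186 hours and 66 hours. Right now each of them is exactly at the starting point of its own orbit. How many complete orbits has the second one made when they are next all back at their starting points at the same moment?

31 orbits

They are all back at their starting positions together after one LCM of the periods.
186 = 2 × 3 × 31
66 = 2 × 3 × 11
LCM(186, 66) = 2 × 3 × 11 × 31 = 2046.
Orbits for period 66: 2046 / 66 = 31.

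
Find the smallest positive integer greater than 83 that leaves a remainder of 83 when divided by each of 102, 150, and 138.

N − 83 must be a common multiple of 102, 150, and 138.
102 = 2 × 3 × 17
150 = 2 × 3 × 5^2
138 = 2 × 3 × 23
LCM(102, 150, 138) = 2 × 3 × 5^2 × 17 × 23 = 58650.
Smallest N > 83 is LCM + 83 = 58650 + 83 = 58733.

58733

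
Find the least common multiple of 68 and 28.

476

68 = 2^2 × 17
28 = 2^2 × 7
LCM(68, 28) = 2^2 × 7 × 17 = 476.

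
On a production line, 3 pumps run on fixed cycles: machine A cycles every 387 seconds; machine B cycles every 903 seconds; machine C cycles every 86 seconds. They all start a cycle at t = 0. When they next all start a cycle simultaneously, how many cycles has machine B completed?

The first common completion time is the LCM of the periods.
387 = 3^2 × 43
903 = 3 × 7 × 43
86 = 2 × 43
LCM(387, 903, 86) = 2 × 3^2 × 7 × 43 = 5418.
Cycles for period 903: 5418 / 903 = 6.

6 cycles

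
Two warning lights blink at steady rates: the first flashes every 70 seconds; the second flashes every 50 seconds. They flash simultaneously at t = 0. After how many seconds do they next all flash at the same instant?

350 seconds

We need the least common multiple of the intervals.
70 = 2 × 5 × 7
50 = 2 × 5^2
LCM(70, 50) = 2 × 5^2 × 7 = 350.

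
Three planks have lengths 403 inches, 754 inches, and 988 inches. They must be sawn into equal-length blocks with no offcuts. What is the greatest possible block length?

13 inches

This is the greatest common divisor of 403, 754, and 988.
403 = 13 × 31
754 = 2 × 13 × 29
988 = 2^2 × 13 × 19
gcd(403, 754, 988) = 13.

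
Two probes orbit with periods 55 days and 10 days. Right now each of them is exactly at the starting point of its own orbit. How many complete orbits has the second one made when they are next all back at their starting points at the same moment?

11 orbits

The first common completion time is the LCM of the periods.
55 = 5 × 11
10 = 2 × 5
LCM(55, 10) = 2 × 5 × 11 = 110.
Orbits for period 10: 110 / 10 = 11.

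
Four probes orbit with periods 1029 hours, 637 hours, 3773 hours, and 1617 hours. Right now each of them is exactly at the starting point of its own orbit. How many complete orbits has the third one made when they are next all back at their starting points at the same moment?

All finish a whole number of cycles simultaneously at t = LCM of the periods.
1029 = 3 × 7^3
637 = 7^2 × 13
3773 = 7^3 × 11
1617 = 3 × 7^2 × 11
LCM(1029, 637, 3773, 1617) = 3 × 7^3 × 11 × 13 = 147147.
Orbits for period 3773: 147147 / 3773 = 39.

39 orbits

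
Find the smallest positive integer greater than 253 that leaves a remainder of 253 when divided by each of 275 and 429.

10978

N − 253 must be a common multiple of 275 and 429.
275 = 5^2 × 11
429 = 3 × 11 × 13
LCM(275, 429) = 3 × 5^2 × 11 × 13 = 10725.
Smallest N > 253 is LCM + 253 = 10725 + 253 = 10978.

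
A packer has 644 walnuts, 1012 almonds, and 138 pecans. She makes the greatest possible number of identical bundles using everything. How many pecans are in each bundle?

Number of bundles = gcd(644, 1012, 138).
644 = 2^2 × 7 × 23
1012 = 2^2 × 11 × 23
138 = 2 × 3 × 23
gcd(644, 1012, 138) = 2 × 23 = 46.
pecans per bundle = 138 / 46 = 3.

3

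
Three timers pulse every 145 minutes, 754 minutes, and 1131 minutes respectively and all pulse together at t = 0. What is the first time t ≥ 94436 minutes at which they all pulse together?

101790 minutes

Joint pulses occur at multiples of LCM(145, 754, 1131).
145 = 5 × 29
754 = 2 × 13 × 29
1131 = 3 × 13 × 29
LCM(145, 754, 1131) = 2 × 3 × 5 × 13 × 29 = 11310.
Smallest multiple of 11310 that is ≥ 94436: ⌈94436/11310⌉ × 11310 = 9 × 11310 = 101790.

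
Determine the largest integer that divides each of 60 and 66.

6

60 = 2^2 × 3 × 5
66 = 2 × 3 × 11
gcd(60, 66) = 2 × 3 = 6.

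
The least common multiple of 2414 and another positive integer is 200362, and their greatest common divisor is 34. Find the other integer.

gcd × lcm = product of the two integers, so the other integer is (34 × 200362) / 2414 = 2822.

2822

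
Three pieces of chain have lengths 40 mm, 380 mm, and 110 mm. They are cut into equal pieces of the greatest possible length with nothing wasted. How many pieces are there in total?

Piece length = gcd(40, 380, 110).
40 = 2^3 × 5
380 = 2^2 × 5 × 19
110 = 2 × 5 × 11
gcd(40, 380, 110) = 2 × 5 = 10.
Total pieces = 40/10 + 380/10 + 110/10 = 4 + 38 + 11 = 53.

53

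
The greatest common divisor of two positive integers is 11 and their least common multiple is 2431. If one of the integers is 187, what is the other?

143

For two integers, gcd × lcm = product, so the other is (11 × 2431) / 187 = 26741 / 187 = 143.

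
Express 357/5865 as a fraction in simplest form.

357 = 3 × 7 × 17
5865 = 3 × 5 × 17 × 23
gcd(357, 5865) = 3 × 17 = 51.
Divide numerator and denominator by 51: 357/5865 = 7/115.

7/115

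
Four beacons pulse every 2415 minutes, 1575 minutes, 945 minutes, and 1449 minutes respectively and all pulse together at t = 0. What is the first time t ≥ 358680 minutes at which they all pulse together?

Joint pulses occur at multiples of LCM(2415, 1575, 945, 1449).
2415 = 3 × 5 × 7 × 23
1575 = 3^2 × 5^2 × 7
945 = 3^3 × 5 × 7
1449 = 3^2 × 7 × 23
LCM(2415, 1575, 945, 1449) = 3^3 × 5^2 × 7 × 23 = 108675.
Smallest multiple of 108675 that is ≥ 358680: ⌈358680/108675⌉ × 108675 = 4 × 108675 = 434700.

434700 minutes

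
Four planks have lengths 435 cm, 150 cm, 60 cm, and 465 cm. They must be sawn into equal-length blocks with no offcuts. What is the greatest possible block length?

15 cm

This is the greatest common divisor of 435, 150, 60, and 465.
435 = 3 × 5 × 29
150 = 2 × 3 × 5^2
60 = 2^2 × 3 × 5
465 = 3 × 5 × 31
gcd(435, 150, 60, 465) = 3 × 5 = 15.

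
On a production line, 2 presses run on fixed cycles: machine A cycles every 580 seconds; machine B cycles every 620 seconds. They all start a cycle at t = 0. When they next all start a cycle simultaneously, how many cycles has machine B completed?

29 cycles

All finish a whole number of cycles simultaneously at t = LCM of the periods.
580 = 2^2 × 5 × 29
620 = 2^2 × 5 × 31
LCM(580, 620) = 2^2 × 5 × 29 × 31 = 17980.
Cycles for period 620: 17980 / 620 = 29.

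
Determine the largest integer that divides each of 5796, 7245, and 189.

63

5796 = 2^2 × 3^2 × 7 × 23
7245 = 3^2 × 5 × 7 × 23
189 = 3^3 × 7
gcd(5796, 7245, 189) = 3^2 × 7 = 63.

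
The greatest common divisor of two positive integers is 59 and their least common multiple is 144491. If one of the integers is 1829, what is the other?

4661

For two integers, gcd × lcm = product, so the other is (59 × 144491) / 1829 = 8524969 / 1829 = 4661.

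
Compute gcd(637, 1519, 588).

49

637 = 7^2 × 13
1519 = 7^2 × 31
588 = 2^2 × 3 × 7^2
gcd(637, 1519, 588) = 7^2 = 49.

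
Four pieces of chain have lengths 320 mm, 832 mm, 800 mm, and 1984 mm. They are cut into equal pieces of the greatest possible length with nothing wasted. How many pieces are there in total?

Piece length = gcd(320, 832, 800, 1984).
320 = 2^6 × 5
832 = 2^6 × 13
800 = 2^5 × 5^2
1984 = 2^6 × 31
gcd(320, 832, 800, 1984) = 2^5 = 32.
Total pieces = 320/32 + 832/32 + 800/32 + 1984/32 = 10 + 26 + 25 + 62 = 123.

123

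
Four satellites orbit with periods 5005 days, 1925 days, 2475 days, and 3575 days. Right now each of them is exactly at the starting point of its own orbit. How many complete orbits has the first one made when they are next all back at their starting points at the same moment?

The first common completion time is the LCM of the periods.
5005 = 5 × 7 × 11 × 13
1925 = 5^2 × 7 × 11
2475 = 3^2 × 5^2 × 11
3575 = 5^2 × 11 × 13
LCM(5005, 1925, 2475, 3575) = 3^2 × 5^2 × 7 × 11 × 13 = 225225.
Orbits for period 5005: 225225 / 5005 = 45.

45 orbits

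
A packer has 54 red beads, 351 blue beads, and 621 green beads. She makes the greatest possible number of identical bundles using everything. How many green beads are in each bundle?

Number of bundles = gcd(54, 351, 621).
54 = 2 × 3^3
351 = 3^3 × 13
621 = 3^3 × 23
gcd(54, 351, 621) = 3^3 = 27.
green beads per bundle = 621 / 27 = 23.

23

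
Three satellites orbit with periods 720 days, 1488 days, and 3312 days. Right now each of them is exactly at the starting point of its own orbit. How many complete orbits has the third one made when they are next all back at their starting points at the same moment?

They are all back at their starting positions together after one LCM of the periods.
720 = 2^4 × 3^2 × 5
1488 = 2^4 × 3 × 31
3312 = 2^4 × 3^2 × 23
LCM(720, 1488, 3312) = 2^4 × 3^2 × 5 × 23 × 31 = 513360.
Orbits for period 3312: 513360 / 3312 = 155.

155 orbits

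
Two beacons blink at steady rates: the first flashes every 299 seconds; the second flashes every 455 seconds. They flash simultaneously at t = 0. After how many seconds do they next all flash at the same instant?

The first simultaneous occurrence is after LCM of the individual periods.
299 = 13 × 23
455 = 5 × 7 × 13
LCM(299, 455) = 5 × 7 × 13 × 23 = 10465.

10465 seconds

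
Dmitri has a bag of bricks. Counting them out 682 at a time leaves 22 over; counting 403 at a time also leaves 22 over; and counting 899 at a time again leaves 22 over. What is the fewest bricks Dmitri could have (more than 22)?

N − 22 must be a common multiple of 682, 403, and 899.
682 = 2 × 11 × 31
403 = 13 × 31
899 = 29 × 31
LCM(682, 403, 899) = 2 × 11 × 13 × 29 × 31 = 257114.
Smallest N > 22 is LCM + 22 = 257114 + 22 = 257136.

257136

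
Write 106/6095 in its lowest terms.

2/115

106 = 2 × 53
6095 = 5 × 23 × 53
gcd(106, 6095) = 53.
Divide numerator and denominator by 53: 106/6095 = 2/115.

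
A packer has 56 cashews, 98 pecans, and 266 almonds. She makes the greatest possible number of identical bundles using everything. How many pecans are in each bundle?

Number of bundles = gcd(56, 98, 266).
56 = 2^3 × 7
98 = 2 × 7^2
266 = 2 × 7 × 19
gcd(56, 98, 266) = 2 × 7 = 14.
pecans per bundle = 98 / 14 = 7.

7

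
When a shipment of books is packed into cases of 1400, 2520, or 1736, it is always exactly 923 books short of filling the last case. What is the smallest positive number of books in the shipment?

389677

Being 923 short of a full case of size k means N ≡ −923 (mod k), i.e. N + 923 is a multiple of each size.
1400 = 2^3 × 5^2 × 7
2520 = 2^3 × 3^2 × 5 × 7
1736 = 2^3 × 7 × 31
LCM(1400, 2520, 1736) = 2^3 × 3^2 × 5^2 × 7 × 31 = 390600.
Smallest positive N is 390600 − 923 = 389677.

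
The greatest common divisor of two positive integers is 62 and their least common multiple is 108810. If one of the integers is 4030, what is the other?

For two integers, gcd × lcm = product, so the other is (62 × 108810) / 4030 = 6746220 / 4030 = 1674.

1674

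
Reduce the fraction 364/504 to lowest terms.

13/18

364 = 2^2 × 7 × 13
504 = 2^3 × 3^2 × 7
gcd(364, 504) = 2^2 × 7 = 28.
Divide numerator and denominator by 28: 364/504 = 13/18.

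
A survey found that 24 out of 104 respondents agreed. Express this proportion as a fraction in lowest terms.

24 = 2^3 × 3
104 = 2^3 × 13
gcd(24, 104) = 2^3 = 8.
Divide numerator and denominator by 8: 24/104 = 3/13.

3/13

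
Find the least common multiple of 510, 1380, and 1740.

510 = 2 × 3 × 5 × 17
1380 = 2^2 × 3 × 5 × 23
1740 = 2^2 × 3 × 5 × 29
LCM(510, 1380, 1740) = 2^2 × 3 × 5 × 17 × 23 × 29 = 680340.

680340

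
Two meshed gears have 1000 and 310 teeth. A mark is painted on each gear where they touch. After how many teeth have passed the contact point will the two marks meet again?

The first simultaneous occurrence is after LCM of the individual periods.
1000 = 2^3 × 5^3
310 = 2 × 5 × 31
LCM(1000, 310) = 2^3 × 5^3 × 31 = 31000.

31000 teeth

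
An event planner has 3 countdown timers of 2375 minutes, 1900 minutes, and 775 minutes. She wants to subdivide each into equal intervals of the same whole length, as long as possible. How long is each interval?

25 minutes

The interval must divide each timer length; the longest such is the gcd.
2375 = 5^3 × 19
1900 = 2^2 × 5^2 × 19
775 = 5^2 × 31
gcd(2375, 1900, 775) = 5^2 = 25.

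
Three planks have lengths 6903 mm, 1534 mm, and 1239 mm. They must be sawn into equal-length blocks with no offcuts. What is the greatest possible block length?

This is the greatest common divisor of 6903, 1534, and 1239.
6903 = 3^2 × 13 × 59
1534 = 2 × 13 × 59
1239 = 3 × 7 × 59
gcd(6903, 1534, 1239) = 59.

59 mm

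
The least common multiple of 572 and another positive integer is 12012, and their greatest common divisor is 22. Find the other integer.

462

gcd × lcm = product of the two integers, so the other integer is (22 × 12012) / 572 = 462.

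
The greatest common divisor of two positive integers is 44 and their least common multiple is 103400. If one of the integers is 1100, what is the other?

For two integers, gcd × lcm = product, so the other is (44 × 103400) / 1100 = 4549600 / 1100 = 4136.

4136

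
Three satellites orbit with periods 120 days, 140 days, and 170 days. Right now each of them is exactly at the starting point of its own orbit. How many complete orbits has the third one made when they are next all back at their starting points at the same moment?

84 orbits

They are all back at their starting positions together after one LCM of the periods.
120 = 2^3 × 3 × 5
140 = 2^2 × 5 × 7
170 = 2 × 5 × 17
LCM(120, 140, 170) = 2^3 × 3 × 5 × 7 × 17 = 14280.
Orbits for period 170: 14280 / 170 = 84.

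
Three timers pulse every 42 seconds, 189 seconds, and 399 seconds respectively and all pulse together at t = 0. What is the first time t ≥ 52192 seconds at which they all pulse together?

57456 seconds

Joint pulses occur at multiples of LCM(42, 189, 399).
42 = 2 × 3 × 7
189 = 3^3 × 7
399 = 3 × 7 × 19
LCM(42, 189, 399) = 2 × 3^3 × 7 × 19 = 7182.
Smallest multiple of 7182 that is ≥ 52192: ⌈52192/7182⌉ × 7182 = 8 × 7182 = 57456.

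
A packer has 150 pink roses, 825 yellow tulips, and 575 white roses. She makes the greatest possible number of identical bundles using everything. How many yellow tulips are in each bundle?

33

Number of bundles = gcd(150, 825, 575).
150 = 2 × 3 × 5^2
825 = 3 × 5^2 × 11
575 = 5^2 × 23
gcd(150, 825, 575) = 5^2 = 25.
yellow tulips per bundle = 825 / 25 = 33.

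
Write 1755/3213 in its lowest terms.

1755 = 3^3 × 5 × 13
3213 = 3^3 × 7 × 17
gcd(1755, 3213) = 3^3 = 27.
Divide numerator and denominator by 27: 1755/3213 = 65/119.

65/119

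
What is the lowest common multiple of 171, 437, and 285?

171 = 3^2 × 19
437 = 19 × 23
285 = 3 × 5 × 19
LCM(171, 437, 285) = 3^2 × 5 × 19 × 23 = 19665.

19665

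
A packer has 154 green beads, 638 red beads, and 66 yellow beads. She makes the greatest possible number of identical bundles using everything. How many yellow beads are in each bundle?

Number of bundles = gcd(154, 638, 66).
154 = 2 × 7 × 11
638 = 2 × 11 × 29
66 = 2 × 3 × 11
gcd(154, 638, 66) = 2 × 11 = 22.
yellow beads per bundle = 66 / 22 = 3.

3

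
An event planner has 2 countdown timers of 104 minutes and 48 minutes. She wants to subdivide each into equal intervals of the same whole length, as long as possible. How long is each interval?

The interval must divide each timer length; the longest such is the gcd.
104 = 2^3 × 13
48 = 2^4 × 3
gcd(104, 48) = 2^3 = 8.

8 minutes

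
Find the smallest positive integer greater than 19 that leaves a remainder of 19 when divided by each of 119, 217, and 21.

N − 19 must be a common multiple of 119, 217, and 21.
119 = 7 × 17
217 = 7 × 31
21 = 3 × 7
LCM(119, 217, 21) = 3 × 7 × 17 × 31 = 11067.
Smallest N > 19 is LCM + 19 = 11067 + 19 = 11086.

11086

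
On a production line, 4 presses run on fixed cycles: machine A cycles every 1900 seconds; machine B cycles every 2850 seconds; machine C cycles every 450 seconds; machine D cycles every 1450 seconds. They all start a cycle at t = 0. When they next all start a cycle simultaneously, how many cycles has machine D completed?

342 cycles

All finish a whole number of cycles simultaneously at t = LCM of the periods.
1900 = 2^2 × 5^2 × 19
2850 = 2 × 3 × 5^2 × 19
450 = 2 × 3^2 × 5^2
1450 = 2 × 5^2 × 29
LCM(1900, 2850, 450, 1450) = 2^2 × 3^2 × 5^2 × 19 × 29 = 495900.
Cycles for period 1450: 495900 / 1450 = 342.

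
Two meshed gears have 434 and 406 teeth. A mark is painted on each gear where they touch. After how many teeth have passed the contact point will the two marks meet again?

12586 teeth

We need the least common multiple of the intervals.
434 = 2 × 7 × 31
406 = 2 × 7 × 29
LCM(434, 406) = 2 × 7 × 29 × 31 = 12586.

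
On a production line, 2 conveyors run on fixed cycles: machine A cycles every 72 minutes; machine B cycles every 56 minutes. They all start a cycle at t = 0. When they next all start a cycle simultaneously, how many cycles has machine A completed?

The first common completion time is the LCM of the periods.
72 = 2^3 × 3^2
56 = 2^3 × 7
LCM(72, 56) = 2^3 × 3^2 × 7 = 504.
Cycles for period 72: 504 / 72 = 7.

7 cycles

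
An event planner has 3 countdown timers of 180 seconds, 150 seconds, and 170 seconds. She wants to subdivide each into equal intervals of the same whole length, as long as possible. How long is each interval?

10 seconds

The interval must divide each timer length; the longest such is the gcd.
180 = 2^2 × 3^2 × 5
150 = 2 × 3 × 5^2
170 = 2 × 5 × 17
gcd(180, 150, 170) = 2 × 5 = 10.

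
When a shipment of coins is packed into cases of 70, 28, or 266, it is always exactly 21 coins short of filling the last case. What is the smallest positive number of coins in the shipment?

Being 21 short of a full case of size k means N ≡ −21 (mod k), i.e. N + 21 is a multiple of each size.
70 = 2 × 5 × 7
28 = 2^2 × 7
266 = 2 × 7 × 19
LCM(70, 28, 266) = 2^2 × 5 × 7 × 19 = 2660.
Smallest positive N is 2660 − 21 = 2639.

2639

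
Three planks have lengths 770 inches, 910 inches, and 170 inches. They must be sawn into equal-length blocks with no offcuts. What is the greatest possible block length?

10 inches

The block length must divide every plank, so the greatest is gcd(770, 910, 170).
770 = 2 × 5 × 7 × 11
910 = 2 × 5 × 7 × 13
170 = 2 × 5 × 17
gcd(770, 910, 170) = 2 × 5 = 10.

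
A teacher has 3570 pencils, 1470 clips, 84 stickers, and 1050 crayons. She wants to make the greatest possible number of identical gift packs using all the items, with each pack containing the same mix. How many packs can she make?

42 packs

The pack count must divide each quantity, so the greatest is gcd(3570, 1470, 84, 1050).
3570 = 2 × 3 × 5 × 7 × 17
1470 = 2 × 3 × 5 × 7^2
84 = 2^2 × 3 × 7
1050 = 2 × 3 × 5^2 × 7
gcd(3570, 1470, 84, 1050) = 2 × 3 × 7 = 42.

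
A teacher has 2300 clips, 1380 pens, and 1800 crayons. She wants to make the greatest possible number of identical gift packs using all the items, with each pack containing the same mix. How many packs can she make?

The pack count must divide each quantity, so the greatest is gcd(2300, 1380, 1800).
2300 = 2^2 × 5^2 × 23
1380 = 2^2 × 3 × 5 × 23
1800 = 2^3 × 3^2 × 5^2
gcd(2300, 1380, 1800) = 2^2 × 5 = 20.

20 packs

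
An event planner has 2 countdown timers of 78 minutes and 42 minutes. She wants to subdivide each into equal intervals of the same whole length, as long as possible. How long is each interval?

6 minutes

The interval must divide each timer length; the longest such is the gcd.
78 = 2 × 3 × 13
42 = 2 × 3 × 7
gcd(78, 42) = 2 × 3 = 6.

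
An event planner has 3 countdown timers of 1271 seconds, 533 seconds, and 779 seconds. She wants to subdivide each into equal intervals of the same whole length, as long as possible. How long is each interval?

The interval must divide each timer length; the longest such is the gcd.
1271 = 31 × 41
533 = 13 × 41
779 = 19 × 41
gcd(1271, 533, 779) = 41.

41 seconds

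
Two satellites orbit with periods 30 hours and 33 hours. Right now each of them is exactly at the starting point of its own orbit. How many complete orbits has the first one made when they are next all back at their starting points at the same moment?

They are all back at their starting positions together after one LCM of the periods.
30 = 2 × 3 × 5
33 = 3 × 11
LCM(30, 33) = 2 × 3 × 5 × 11 = 330.
Orbits for period 30: 330 / 30 = 11.

11 orbits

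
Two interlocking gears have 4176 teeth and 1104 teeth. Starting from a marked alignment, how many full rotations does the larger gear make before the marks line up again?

23 rotations

The first common completion time is the LCM of the periods.
4176 = 2^4 × 3^2 × 29
1104 = 2^4 × 3 × 23
LCM(4176, 1104) = 2^4 × 3^2 × 23 × 29 = 96048.
Rotations for period 4176: 96048 / 4176 = 23.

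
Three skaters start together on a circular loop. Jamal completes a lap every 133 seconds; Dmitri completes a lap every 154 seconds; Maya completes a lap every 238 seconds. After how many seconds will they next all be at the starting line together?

49742 seconds

They coincide at every common multiple of the periods; the first is the LCM.
133 = 7 × 19
154 = 2 × 7 × 11
238 = 2 × 7 × 17
LCM(133, 154, 238) = 2 × 7 × 11 × 17 × 19 = 49742.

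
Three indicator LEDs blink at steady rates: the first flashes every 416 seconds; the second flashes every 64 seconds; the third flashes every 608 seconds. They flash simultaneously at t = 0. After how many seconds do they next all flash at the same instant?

15808 seconds

We need the least common multiple of the intervals.
416 = 2^5 × 13
64 = 2^6
608 = 2^5 × 19
LCM(416, 64, 608) = 2^6 × 13 × 19 = 15808.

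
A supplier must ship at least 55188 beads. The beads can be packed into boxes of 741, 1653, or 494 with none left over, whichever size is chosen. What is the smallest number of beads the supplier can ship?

The number of beads must be a common multiple of 741, 1653, and 494, so a multiple of their LCM.
741 = 3 × 13 × 19
1653 = 3 × 19 × 29
494 = 2 × 13 × 19
LCM(741, 1653, 494) = 2 × 3 × 13 × 19 × 29 = 42978.
Smallest multiple of 42978 that is ≥ 55188: ⌈55188/42978⌉ × 42978 = 2 × 42978 = 85956.

85956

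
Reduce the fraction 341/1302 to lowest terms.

11/42

341 = 11 × 31
1302 = 2 × 3 × 7 × 31
gcd(341, 1302) = 31.
Divide numerator and denominator by 31: 341/1302 = 11/42.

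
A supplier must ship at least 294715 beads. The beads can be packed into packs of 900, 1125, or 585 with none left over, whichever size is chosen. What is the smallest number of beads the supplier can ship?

351000

The number of beads must be a common multiple of 900, 1125, and 585, so a multiple of their LCM.
900 = 2^2 × 3^2 × 5^2
1125 = 3^2 × 5^3
585 = 3^2 × 5 × 13
LCM(900, 1125, 585) = 2^2 × 3^2 × 5^3 × 13 = 58500.
Smallest multiple of 58500 that is ≥ 294715: ⌈294715/58500⌉ × 58500 = 6 × 58500 = 351000.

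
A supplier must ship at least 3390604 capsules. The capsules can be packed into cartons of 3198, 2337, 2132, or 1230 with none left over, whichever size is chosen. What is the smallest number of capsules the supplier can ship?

The number of capsules must be a common multiple of 3198, 2337, 2132, and 1230, so a multiple of their LCM.
3198 = 2 × 3 × 13 × 41
2337 = 3 × 19 × 41
2132 = 2^2 × 13 × 41
1230 = 2 × 3 × 5 × 41
LCM(3198, 2337, 2132, 1230) = 2^2 × 3 × 5 × 13 × 19 × 41 = 607620.
Smallest multiple of 607620 that is ≥ 3390604: ⌈3390604/607620⌉ × 607620 = 6 × 607620 = 3645720.

3645720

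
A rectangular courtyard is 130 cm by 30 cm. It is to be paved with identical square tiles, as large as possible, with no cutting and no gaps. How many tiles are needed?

Tile side = gcd(130, 30).
130 = 2 × 5 × 13
30 = 2 × 3 × 5
gcd(130, 30) = 2 × 5 = 10.
Tiles: (130/10) × (30/10) = 13 × 3 = 39.

39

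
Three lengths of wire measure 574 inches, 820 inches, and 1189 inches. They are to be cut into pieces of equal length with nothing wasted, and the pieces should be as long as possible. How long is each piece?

41 inches

The greatest length dividing all of 574, 820, and 1189 is their gcd.
574 = 2 × 7 × 41
820 = 2^2 × 5 × 41
1189 = 29 × 41
gcd(574, 820, 1189) = 41.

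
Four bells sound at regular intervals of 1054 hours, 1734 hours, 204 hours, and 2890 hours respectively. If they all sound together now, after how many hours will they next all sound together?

We need the least common multiple of the intervals.
1054 = 2 × 17 × 31
1734 = 2 × 3 × 17^2
204 = 2^2 × 3 × 17
2890 = 2 × 5 × 17^2
LCM(1054, 1734, 204, 2890) = 2^2 × 3 × 5 × 17^2 × 31 = 537540.

537540 hours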